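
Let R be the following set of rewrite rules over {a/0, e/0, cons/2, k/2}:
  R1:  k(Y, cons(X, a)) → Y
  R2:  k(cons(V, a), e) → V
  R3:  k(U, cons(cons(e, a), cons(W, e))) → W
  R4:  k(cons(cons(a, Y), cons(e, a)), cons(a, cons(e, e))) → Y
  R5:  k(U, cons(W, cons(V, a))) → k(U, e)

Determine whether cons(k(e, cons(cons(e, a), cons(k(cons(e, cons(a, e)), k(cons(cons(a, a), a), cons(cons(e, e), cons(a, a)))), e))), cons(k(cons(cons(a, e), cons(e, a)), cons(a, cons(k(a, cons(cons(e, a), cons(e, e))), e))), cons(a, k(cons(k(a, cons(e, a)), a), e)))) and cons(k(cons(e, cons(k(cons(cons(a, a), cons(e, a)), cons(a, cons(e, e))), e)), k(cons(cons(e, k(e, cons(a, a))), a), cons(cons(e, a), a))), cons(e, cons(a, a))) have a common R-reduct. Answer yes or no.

Reduce t₁ = cons(k(e, cons(cons(e, a), cons(k(cons(e, cons(a, e)), k(cons(cons(a, a), a), cons(cons(e, e), cons(a, a)))), e))), cons(k(cons(cons(a, e), cons(e, a)), cons(a, cons(k(a, cons(cons(e, a), cons(e, e))), e))), cons(a, k(cons(k(a, cons(e, a)), a), e)))):
1. cons(k(e, cons(cons(e, a), cons(k(cons(e, cons(a, e)), k(cons(cons(a, a), a), cons(cons(e, e), cons(a, a)))), e))), cons(k(cons(cons(a, e), cons(e, a)), cons(a, cons(k(a, cons(cons(e, a), cons(e, e))), e))), cons(a, k(cons(k(a, cons(e, a)), a), e))))  →  cons(k(cons(e, cons(a, e)), k(cons(cons(a, a), a), cons(cons(e, e), cons(a, a)))), cons(k(cons(cons(a, e), cons(e, a)), cons(a, cons(k(a, cons(cons(e, a), cons(e, e))), e))), cons(a, k(cons(k(a, cons(e, a)), a), e))))   [R3 at 1]
2. cons(k(cons(e, cons(a, e)), k(cons(cons(a, a), a), cons(cons(e, e), cons(a, a)))), cons(k(cons(cons(a, e), cons(e, a)), cons(a, cons(k(a, cons(cons(e, a), cons(e, e))), e))), cons(a, k(cons(k(a, cons(e, a)), a), e))))  →  cons(k(cons(e, cons(a, e)), k(cons(cons(a, a), a), e)), cons(k(cons(cons(a, e), cons(e, a)), cons(a, cons(k(a, cons(cons(e, a), cons(e, e))), e))), cons(a, k(cons(k(a, cons(e, a)), a), e))))   [R5 at 1.2]
3. cons(k(cons(e, cons(a, e)), k(cons(cons(a, a), a), e)), cons(k(cons(cons(a, e), cons(e, a)), cons(a, cons(k(a, cons(cons(e, a), cons(e, e))), e))), cons(a, k(cons(k(a, cons(e, a)), a), e))))  →  cons(k(cons(e, cons(a, e)), cons(a, a)), cons(k(cons(cons(a, e), cons(e, a)), cons(a, cons(k(a, cons(cons(e, a), cons(e, e))), e))), cons(a, k(cons(k(a, cons(e, a)), a), e))))   [R2 at 1.2]
4. cons(k(cons(e, cons(a, e)), cons(a, a)), cons(k(cons(cons(a, e), cons(e, a)), cons(a, cons(k(a, cons(cons(e, a), cons(e, e))), e))), cons(a, k(cons(k(a, cons(e, a)), a), e))))  →  cons(cons(e, cons(a, e)), cons(k(cons(cons(a, e), cons(e, a)), cons(a, cons(k(a, cons(cons(e, a), cons(e, e))), e))), cons(a, k(cons(k(a, cons(e, a)), a), e))))   [R1 at 1]
5. cons(cons(e, cons(a, e)), cons(k(cons(cons(a, e), cons(e, a)), cons(a, cons(k(a, cons(cons(e, a), cons(e, e))), e))), cons(a, k(cons(k(a, cons(e, a)), a), e))))  →  cons(cons(e, cons(a, e)), cons(k(cons(cons(a, e), cons(e, a)), cons(a, cons(e, e))), cons(a, k(cons(k(a, cons(e, a)), a), e))))   [R3 at 2.1.2.2.1]
6. cons(cons(e, cons(a, e)), cons(k(cons(cons(a, e), cons(e, a)), cons(a, cons(e, e))), cons(a, k(cons(k(a, cons(e, a)), a), e))))  →  cons(cons(e, cons(a, e)), cons(e, cons(a, k(cons(k(a, cons(e, a)), a), e))))   [R4 at 2.1]
7. cons(cons(e, cons(a, e)), cons(e, cons(a, k(cons(k(a, cons(e, a)), a), e))))  →  cons(cons(e, cons(a, e)), cons(e, cons(a, k(a, cons(e, a)))))   [R2 at 2.2.2]
8. cons(cons(e, cons(a, e)), cons(e, cons(a, k(a, cons(e, a)))))  →  cons(cons(e, cons(a, e)), cons(e, cons(a, a)))   [R1 at 2.2.2]

Reduce t₂ = cons(k(cons(e, cons(k(cons(cons(a, a), cons(e, a)), cons(a, cons(e, e))), e)), k(cons(cons(e, k(e, cons(a, a))), a), cons(cons(e, a), a))), cons(e, cons(a, a))):
1. cons(k(cons(e, cons(k(cons(cons(a, a), cons(e, a)), cons(a, cons(e, e))), e)), k(cons(cons(e, k(e, cons(a, a))), a), cons(cons(e, a), a))), cons(e, cons(a, a)))  →  cons(k(cons(e, cons(a, e)), k(cons(cons(e, k(e, cons(a, a))), a), cons(cons(e, a), a))), cons(e, cons(a, a)))   [R4 at 1.1.2.1]
2. cons(k(cons(e, cons(a, e)), k(cons(cons(e, k(e, cons(a, a))), a), cons(cons(e, a), a))), cons(e, cons(a, a)))  →  cons(k(cons(e, cons(a, e)), cons(cons(e, k(e, cons(a, a))), a)), cons(e, cons(a, a)))   [R1 at 1.2]
3. cons(k(cons(e, cons(a, e)), cons(cons(e, k(e, cons(a, a))), a)), cons(e, cons(a, a)))  →  cons(cons(e, cons(a, e)), cons(e, cons(a, a)))   [R1 at 1]

yes — NF(t₁) = cons(cons(e, cons(a, e)), cons(e, cons(a, a))), NF(t₂) = cons(cons(e, cons(a, e)), cons(e, cons(a, a)))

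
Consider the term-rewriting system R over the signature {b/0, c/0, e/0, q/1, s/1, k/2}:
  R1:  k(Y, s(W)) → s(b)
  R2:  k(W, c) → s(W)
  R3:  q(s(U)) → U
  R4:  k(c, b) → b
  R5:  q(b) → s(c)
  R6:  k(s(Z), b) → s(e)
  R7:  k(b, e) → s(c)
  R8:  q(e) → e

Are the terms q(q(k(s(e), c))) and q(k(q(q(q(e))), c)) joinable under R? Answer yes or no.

Reduce t₁ = q(q(k(s(e), c))):
1. q(q(k(s(e), c)))  →  q(q(s(s(e))))   [R2 at 1.1]
2. q(q(s(s(e))))  →  q(s(e))   [R3 at 1]
3. q(s(e))  →  e   [R3 at ε]

Reduce t₂ = q(k(q(q(q(e))), c)):
1. q(k(q(q(q(e))), c))  →  q(s(q(q(q(e)))))   [R2 at 1]
2. q(s(q(q(q(e)))))  →  q(q(q(e)))   [R3 at ε]
3. q(q(q(e)))  →  q(q(e))   [R8 at 1.1]
4. q(q(e))  →  q(e)   [R8 at 1]
5. q(e)  →  e   [R8 at ε]

yes — NF(t₁) = e, NF(t₂) = e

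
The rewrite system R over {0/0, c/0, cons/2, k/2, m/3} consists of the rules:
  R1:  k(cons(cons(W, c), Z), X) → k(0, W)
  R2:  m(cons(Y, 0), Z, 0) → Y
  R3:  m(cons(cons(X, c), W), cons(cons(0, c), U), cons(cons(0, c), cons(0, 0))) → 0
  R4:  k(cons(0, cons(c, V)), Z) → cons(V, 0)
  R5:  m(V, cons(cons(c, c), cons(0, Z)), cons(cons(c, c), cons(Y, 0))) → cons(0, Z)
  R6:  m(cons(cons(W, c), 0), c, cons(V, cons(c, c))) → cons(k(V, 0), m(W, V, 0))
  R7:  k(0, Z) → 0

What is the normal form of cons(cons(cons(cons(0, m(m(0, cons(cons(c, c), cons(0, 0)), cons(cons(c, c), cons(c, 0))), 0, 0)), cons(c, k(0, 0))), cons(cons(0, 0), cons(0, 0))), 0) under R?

cons(cons(cons(cons(0, 0), cons(c, 0)), cons(cons(0, 0), cons(0, 0))), 0)

1. cons(cons(cons(cons(0, m(m(0, cons(cons(c, c), cons(0, 0)), cons(cons(c, c), cons(c, 0))), 0, 0)), cons(c, k(0, 0))), cons(cons(0, 0), cons(0, 0))), 0)  →  cons(cons(cons(cons(0, m(cons(0, 0), 0, 0)), cons(c, k(0, 0))), cons(cons(0, 0), cons(0, 0))), 0)   [R5 at 1.1.1.2.1]
2. cons(cons(cons(cons(0, m(cons(0, 0), 0, 0)), cons(c, k(0, 0))), cons(cons(0, 0), cons(0, 0))), 0)  →  cons(cons(cons(cons(0, 0), cons(c, k(0, 0))), cons(cons(0, 0), cons(0, 0))), 0)   [R2 at 1.1.1.2]
3. cons(cons(cons(cons(0, 0), cons(c, k(0, 0))), cons(cons(0, 0), cons(0, 0))), 0)  →  cons(cons(cons(cons(0, 0), cons(c, 0)), cons(cons(0, 0), cons(0, 0))), 0)   [R7 at 1.1.2.2]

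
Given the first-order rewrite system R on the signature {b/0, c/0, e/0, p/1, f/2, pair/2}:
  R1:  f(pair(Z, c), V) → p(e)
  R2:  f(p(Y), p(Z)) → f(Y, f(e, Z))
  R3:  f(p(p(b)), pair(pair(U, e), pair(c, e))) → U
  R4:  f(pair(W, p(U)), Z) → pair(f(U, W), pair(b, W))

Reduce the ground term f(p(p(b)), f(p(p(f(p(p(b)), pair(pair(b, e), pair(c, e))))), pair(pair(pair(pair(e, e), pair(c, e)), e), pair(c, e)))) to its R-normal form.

1. f(p(p(b)), f(p(p(f(p(p(b)), pair(pair(b, e), pair(c, e))))), pair(pair(pair(pair(e, e), pair(c, e)), e), pair(c, e))))  →  f(p(p(b)), f(p(p(b)), pair(pair(pair(pair(e, e), pair(c, e)), e), pair(c, e))))   [R3 at 2.1.1.1]
2. f(p(p(b)), f(p(p(b)), pair(pair(pair(pair(e, e), pair(c, e)), e), pair(c, e))))  →  f(p(p(b)), pair(pair(e, e), pair(c, e)))   [R3 at 2]
3. f(p(p(b)), pair(pair(e, e), pair(c, e)))  →  e   [R3 at ε]

e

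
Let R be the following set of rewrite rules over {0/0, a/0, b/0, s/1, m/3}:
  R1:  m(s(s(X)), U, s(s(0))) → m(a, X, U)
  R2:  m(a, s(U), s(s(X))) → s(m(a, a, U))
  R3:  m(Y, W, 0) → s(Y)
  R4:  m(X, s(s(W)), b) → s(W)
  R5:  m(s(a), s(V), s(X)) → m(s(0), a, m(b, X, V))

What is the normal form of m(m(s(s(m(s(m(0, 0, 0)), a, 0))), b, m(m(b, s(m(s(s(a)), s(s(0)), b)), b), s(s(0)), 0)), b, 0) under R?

1. m(m(s(s(m(s(m(0, 0, 0)), a, 0))), b, m(m(b, s(m(s(s(a)), s(s(0)), b)), b), s(s(0)), 0)), b, 0)  →  s(m(s(s(m(s(m(0, 0, 0)), a, 0))), b, m(m(b, s(m(s(s(a)), s(s(0)), b)), b), s(s(0)), 0)))   [R3 at ε]
2. s(m(s(s(m(s(m(0, 0, 0)), a, 0))), b, m(m(b, s(m(s(s(a)), s(s(0)), b)), b), s(s(0)), 0)))  →  s(m(s(s(s(s(m(0, 0, 0))))), b, m(m(b, s(m(s(s(a)), s(s(0)), b)), b), s(s(0)), 0)))   [R3 at 1.1.1.1]
3. s(m(s(s(s(s(m(0, 0, 0))))), b, m(m(b, s(m(s(s(a)), s(s(0)), b)), b), s(s(0)), 0)))  →  s(m(s(s(s(s(s(0))))), b, m(m(b, s(m(s(s(a)), s(s(0)), b)), b), s(s(0)), 0)))   [R3 at 1.1.1.1.1.1]
4. s(m(s(s(s(s(s(0))))), b, m(m(b, s(m(s(s(a)), s(s(0)), b)), b), s(s(0)), 0)))  →  s(m(s(s(s(s(s(0))))), b, s(m(b, s(m(s(s(a)), s(s(0)), b)), b))))   [R3 at 1.3]
5. s(m(s(s(s(s(s(0))))), b, s(m(b, s(m(s(s(a)), s(s(0)), b)), b))))  →  s(m(s(s(s(s(s(0))))), b, s(m(b, s(s(0)), b))))   [R4 at 1.3.1.2.1]
6. s(m(s(s(s(s(s(0))))), b, s(m(b, s(s(0)), b))))  →  s(m(s(s(s(s(s(0))))), b, s(s(0))))   [R4 at 1.3.1]
7. s(m(s(s(s(s(s(0))))), b, s(s(0))))  →  s(m(a, s(s(s(0))), b))   [R1 at 1]
8. s(m(a, s(s(s(0))), b))  →  s(s(s(0)))   [R4 at 1]

s(s(s(0)))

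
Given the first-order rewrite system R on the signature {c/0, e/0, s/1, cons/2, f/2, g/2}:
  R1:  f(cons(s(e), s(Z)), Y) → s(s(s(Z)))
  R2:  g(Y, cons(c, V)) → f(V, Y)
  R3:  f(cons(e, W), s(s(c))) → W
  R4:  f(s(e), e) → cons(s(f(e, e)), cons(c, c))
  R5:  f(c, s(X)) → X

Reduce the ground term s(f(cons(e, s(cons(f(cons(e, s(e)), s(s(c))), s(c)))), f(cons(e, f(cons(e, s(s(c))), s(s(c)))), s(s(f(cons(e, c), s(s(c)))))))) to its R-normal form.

1. s(f(cons(e, s(cons(f(cons(e, s(e)), s(s(c))), s(c)))), f(cons(e, f(cons(e, s(s(c))), s(s(c)))), s(s(f(cons(e, c), s(s(c))))))))  →  s(f(cons(e, s(cons(s(e), s(c)))), f(cons(e, f(cons(e, s(s(c))), s(s(c)))), s(s(f(cons(e, c), s(s(c))))))))   [R3 at 1.1.2.1.1]
2. s(f(cons(e, s(cons(s(e), s(c)))), f(cons(e, f(cons(e, s(s(c))), s(s(c)))), s(s(f(cons(e, c), s(s(c))))))))  →  s(f(cons(e, s(cons(s(e), s(c)))), f(cons(e, s(s(c))), s(s(f(cons(e, c), s(s(c))))))))   [R3 at 1.2.1.2]
3. s(f(cons(e, s(cons(s(e), s(c)))), f(cons(e, s(s(c))), s(s(f(cons(e, c), s(s(c))))))))  →  s(f(cons(e, s(cons(s(e), s(c)))), f(cons(e, s(s(c))), s(s(c)))))   [R3 at 1.2.2.1.1]
4. s(f(cons(e, s(cons(s(e), s(c)))), f(cons(e, s(s(c))), s(s(c)))))  →  s(f(cons(e, s(cons(s(e), s(c)))), s(s(c))))   [R3 at 1.2]
5. s(f(cons(e, s(cons(s(e), s(c)))), s(s(c))))  →  s(s(cons(s(e), s(c))))   [R3 at 1]

s(s(cons(s(e), s(c))))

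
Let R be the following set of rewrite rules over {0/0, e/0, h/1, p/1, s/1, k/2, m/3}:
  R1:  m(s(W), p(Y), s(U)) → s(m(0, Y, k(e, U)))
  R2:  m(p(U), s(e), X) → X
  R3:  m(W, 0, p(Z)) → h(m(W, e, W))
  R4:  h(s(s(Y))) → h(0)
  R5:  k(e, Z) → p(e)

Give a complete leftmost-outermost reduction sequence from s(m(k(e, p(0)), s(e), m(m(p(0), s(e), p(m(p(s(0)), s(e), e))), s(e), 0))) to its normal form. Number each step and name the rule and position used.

s(0)

1. s(m(k(e, p(0)), s(e), m(m(p(0), s(e), p(m(p(s(0)), s(e), e))), s(e), 0)))  →  s(m(p(e), s(e), m(m(p(0), s(e), p(m(p(s(0)), s(e), e))), s(e), 0)))   [R5 at 1.1]
2. s(m(p(e), s(e), m(m(p(0), s(e), p(m(p(s(0)), s(e), e))), s(e), 0)))  →  s(m(m(p(0), s(e), p(m(p(s(0)), s(e), e))), s(e), 0))   [R2 at 1]
3. s(m(m(p(0), s(e), p(m(p(s(0)), s(e), e))), s(e), 0))  →  s(m(p(m(p(s(0)), s(e), e)), s(e), 0))   [R2 at 1.1]
4. s(m(p(m(p(s(0)), s(e), e)), s(e), 0))  →  s(0)   [R2 at 1]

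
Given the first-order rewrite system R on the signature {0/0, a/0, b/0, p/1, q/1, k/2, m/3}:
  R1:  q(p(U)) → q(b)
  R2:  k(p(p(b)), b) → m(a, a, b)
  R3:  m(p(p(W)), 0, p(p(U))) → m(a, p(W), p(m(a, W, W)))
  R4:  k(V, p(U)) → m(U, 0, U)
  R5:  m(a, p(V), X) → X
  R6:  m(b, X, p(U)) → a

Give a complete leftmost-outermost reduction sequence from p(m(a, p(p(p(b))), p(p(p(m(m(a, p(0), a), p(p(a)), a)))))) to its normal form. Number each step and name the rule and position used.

p(p(p(p(a))))

1. p(m(a, p(p(p(b))), p(p(p(m(m(a, p(0), a), p(p(a)), a))))))  →  p(p(p(p(m(m(a, p(0), a), p(p(a)), a)))))   [R5 at 1]
2. p(p(p(p(m(m(a, p(0), a), p(p(a)), a)))))  →  p(p(p(p(m(a, p(p(a)), a)))))   [R5 at 1.1.1.1.1]
3. p(p(p(p(m(a, p(p(a)), a)))))  →  p(p(p(p(a))))   [R5 at 1.1.1.1]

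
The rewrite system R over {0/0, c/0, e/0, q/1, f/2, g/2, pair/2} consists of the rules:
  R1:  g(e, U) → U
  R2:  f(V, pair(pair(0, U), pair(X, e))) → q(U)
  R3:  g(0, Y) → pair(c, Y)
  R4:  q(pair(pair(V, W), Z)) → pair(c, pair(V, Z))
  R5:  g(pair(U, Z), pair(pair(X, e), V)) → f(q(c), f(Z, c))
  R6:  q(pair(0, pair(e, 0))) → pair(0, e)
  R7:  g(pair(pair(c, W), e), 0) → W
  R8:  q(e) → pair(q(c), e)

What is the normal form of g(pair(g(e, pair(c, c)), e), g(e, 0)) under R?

c

1. g(pair(g(e, pair(c, c)), e), g(e, 0))  →  g(pair(pair(c, c), e), g(e, 0))   [R1 at 1.1]
2. g(pair(pair(c, c), e), g(e, 0))  →  g(pair(pair(c, c), e), 0)   [R1 at 2]
3. g(pair(pair(c, c), e), 0)  →  c   [R7 at ε]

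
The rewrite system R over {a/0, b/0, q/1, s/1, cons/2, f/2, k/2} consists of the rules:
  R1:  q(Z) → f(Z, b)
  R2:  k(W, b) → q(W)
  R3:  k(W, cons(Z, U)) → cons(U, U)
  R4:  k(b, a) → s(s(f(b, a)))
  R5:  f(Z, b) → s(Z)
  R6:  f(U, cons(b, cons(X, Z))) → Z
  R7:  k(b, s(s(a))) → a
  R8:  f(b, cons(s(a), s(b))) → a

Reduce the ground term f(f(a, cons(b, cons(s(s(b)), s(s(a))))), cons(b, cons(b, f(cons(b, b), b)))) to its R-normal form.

s(cons(b, b))

1. f(f(a, cons(b, cons(s(s(b)), s(s(a))))), cons(b, cons(b, f(cons(b, b), b))))  →  f(cons(b, b), b)   [R6 at ε]
2. f(cons(b, b), b)  →  s(cons(b, b))   [R5 at ε]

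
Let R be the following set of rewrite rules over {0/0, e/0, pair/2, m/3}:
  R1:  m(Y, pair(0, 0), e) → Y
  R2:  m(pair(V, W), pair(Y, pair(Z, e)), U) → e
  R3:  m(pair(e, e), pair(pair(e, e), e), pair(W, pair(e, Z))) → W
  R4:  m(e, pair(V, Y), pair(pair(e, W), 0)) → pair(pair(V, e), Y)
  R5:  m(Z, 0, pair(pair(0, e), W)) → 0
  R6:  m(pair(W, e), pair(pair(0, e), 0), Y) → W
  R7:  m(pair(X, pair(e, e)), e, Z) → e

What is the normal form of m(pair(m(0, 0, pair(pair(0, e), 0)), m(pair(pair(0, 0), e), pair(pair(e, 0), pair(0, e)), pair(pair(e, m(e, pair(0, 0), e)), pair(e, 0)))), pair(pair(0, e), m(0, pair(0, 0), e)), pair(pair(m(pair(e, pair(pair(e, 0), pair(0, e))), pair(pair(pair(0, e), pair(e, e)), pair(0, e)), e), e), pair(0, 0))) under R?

0

1. m(pair(m(0, 0, pair(pair(0, e), 0)), m(pair(pair(0, 0), e), pair(pair(e, 0), pair(0, e)), pair(pair(e, m(e, pair(0, 0), e)), pair(e, 0)))), pair(pair(0, e), m(0, pair(0, 0), e)), pair(pair(m(pair(e, pair(pair(e, 0), pair(0, e))), pair(pair(pair(0, e), pair(e, e)), pair(0, e)), e), e), pair(0, 0)))  →  m(pair(0, m(pair(pair(0, 0), e), pair(pair(e, 0), pair(0, e)), pair(pair(e, m(e, pair(0, 0), e)), pair(e, 0)))), pair(pair(0, e), m(0, pair(0, 0), e)), pair(pair(m(pair(e, pair(pair(e, 0), pair(0, e))), pair(pair(pair(0, e), pair(e, e)), pair(0, e)), e), e), pair(0, 0)))   [R5 at 1.1]
2. m(pair(0, m(pair(pair(0, 0), e), pair(pair(e, 0), pair(0, e)), pair(pair(e, m(e, pair(0, 0), e)), pair(e, 0)))), pair(pair(0, e), m(0, pair(0, 0), e)), pair(pair(m(pair(e, pair(pair(e, 0), pair(0, e))), pair(pair(pair(0, e), pair(e, e)), pair(0, e)), e), e), pair(0, 0)))  →  m(pair(0, e), pair(pair(0, e), m(0, pair(0, 0), e)), pair(pair(m(pair(e, pair(pair(e, 0), pair(0, e))), pair(pair(pair(0, e), pair(e, e)), pair(0, e)), e), e), pair(0, 0)))   [R2 at 1.2]
3. m(pair(0, e), pair(pair(0, e), m(0, pair(0, 0), e)), pair(pair(m(pair(e, pair(pair(e, 0), pair(0, e))), pair(pair(pair(0, e), pair(e, e)), pair(0, e)), e), e), pair(0, 0)))  →  m(pair(0, e), pair(pair(0, e), 0), pair(pair(m(pair(e, pair(pair(e, 0), pair(0, e))), pair(pair(pair(0, e), pair(e, e)), pair(0, e)), e), e), pair(0, 0)))   [R1 at 2.2]
4. m(pair(0, e), pair(pair(0, e), 0), pair(pair(m(pair(e, pair(pair(e, 0), pair(0, e))), pair(pair(pair(0, e), pair(e, e)), pair(0, e)), e), e), pair(0, 0)))  →  0   [R6 at ε]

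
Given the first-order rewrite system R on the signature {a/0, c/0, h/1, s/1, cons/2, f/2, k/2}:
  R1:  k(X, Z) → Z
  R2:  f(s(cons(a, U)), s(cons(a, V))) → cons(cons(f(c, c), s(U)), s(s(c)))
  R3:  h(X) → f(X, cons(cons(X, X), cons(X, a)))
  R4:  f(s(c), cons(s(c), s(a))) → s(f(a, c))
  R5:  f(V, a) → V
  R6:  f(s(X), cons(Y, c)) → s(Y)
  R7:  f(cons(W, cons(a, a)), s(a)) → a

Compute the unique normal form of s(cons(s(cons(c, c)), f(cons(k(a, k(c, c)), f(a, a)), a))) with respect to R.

s(cons(s(cons(c, c)), cons(c, a)))

1. s(cons(s(cons(c, c)), f(cons(k(a, k(c, c)), f(a, a)), a)))  →  s(cons(s(cons(c, c)), cons(k(a, k(c, c)), f(a, a))))   [R5 at 1.2]
2. s(cons(s(cons(c, c)), cons(k(a, k(c, c)), f(a, a))))  →  s(cons(s(cons(c, c)), cons(k(c, c), f(a, a))))   [R1 at 1.2.1]
3. s(cons(s(cons(c, c)), cons(k(c, c), f(a, a))))  →  s(cons(s(cons(c, c)), cons(c, f(a, a))))   [R1 at 1.2.1]
4. s(cons(s(cons(c, c)), cons(c, f(a, a))))  →  s(cons(s(cons(c, c)), cons(c, a)))   [R5 at 1.2.2]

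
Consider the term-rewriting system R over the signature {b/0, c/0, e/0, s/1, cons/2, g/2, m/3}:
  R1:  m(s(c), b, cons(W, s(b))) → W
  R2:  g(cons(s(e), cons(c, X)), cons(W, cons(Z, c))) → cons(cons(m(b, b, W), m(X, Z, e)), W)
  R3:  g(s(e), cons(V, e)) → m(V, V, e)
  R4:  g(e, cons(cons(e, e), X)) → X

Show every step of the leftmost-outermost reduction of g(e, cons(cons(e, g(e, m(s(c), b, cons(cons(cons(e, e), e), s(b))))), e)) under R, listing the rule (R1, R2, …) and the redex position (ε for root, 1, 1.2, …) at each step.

e

1. g(e, cons(cons(e, g(e, m(s(c), b, cons(cons(cons(e, e), e), s(b))))), e))  →  g(e, cons(cons(e, g(e, cons(cons(e, e), e))), e))   [R1 at 2.1.2.2]
2. g(e, cons(cons(e, g(e, cons(cons(e, e), e))), e))  →  g(e, cons(cons(e, e), e))   [R4 at 2.1.2]
3. g(e, cons(cons(e, e), e))  →  e   [R4 at ε]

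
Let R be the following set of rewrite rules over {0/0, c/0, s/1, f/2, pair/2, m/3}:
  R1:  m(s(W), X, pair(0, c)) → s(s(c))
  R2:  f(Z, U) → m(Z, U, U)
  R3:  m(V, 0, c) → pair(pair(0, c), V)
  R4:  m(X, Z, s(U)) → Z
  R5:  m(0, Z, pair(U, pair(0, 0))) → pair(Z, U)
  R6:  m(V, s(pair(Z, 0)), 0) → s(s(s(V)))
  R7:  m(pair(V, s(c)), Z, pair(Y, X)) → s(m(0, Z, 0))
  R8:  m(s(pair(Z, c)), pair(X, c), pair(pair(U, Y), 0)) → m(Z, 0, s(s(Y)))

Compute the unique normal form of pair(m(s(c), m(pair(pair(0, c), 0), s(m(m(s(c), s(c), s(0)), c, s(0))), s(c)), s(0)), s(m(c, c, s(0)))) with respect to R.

pair(s(c), s(c))

1. pair(m(s(c), m(pair(pair(0, c), 0), s(m(m(s(c), s(c), s(0)), c, s(0))), s(c)), s(0)), s(m(c, c, s(0))))  →  pair(m(pair(pair(0, c), 0), s(m(m(s(c), s(c), s(0)), c, s(0))), s(c)), s(m(c, c, s(0))))   [R4 at 1]
2. pair(m(pair(pair(0, c), 0), s(m(m(s(c), s(c), s(0)), c, s(0))), s(c)), s(m(c, c, s(0))))  →  pair(s(m(m(s(c), s(c), s(0)), c, s(0))), s(m(c, c, s(0))))   [R4 at 1]
3. pair(s(m(m(s(c), s(c), s(0)), c, s(0))), s(m(c, c, s(0))))  →  pair(s(c), s(m(c, c, s(0))))   [R4 at 1.1]
4. pair(s(c), s(m(c, c, s(0))))  →  pair(s(c), s(c))   [R4 at 2.1]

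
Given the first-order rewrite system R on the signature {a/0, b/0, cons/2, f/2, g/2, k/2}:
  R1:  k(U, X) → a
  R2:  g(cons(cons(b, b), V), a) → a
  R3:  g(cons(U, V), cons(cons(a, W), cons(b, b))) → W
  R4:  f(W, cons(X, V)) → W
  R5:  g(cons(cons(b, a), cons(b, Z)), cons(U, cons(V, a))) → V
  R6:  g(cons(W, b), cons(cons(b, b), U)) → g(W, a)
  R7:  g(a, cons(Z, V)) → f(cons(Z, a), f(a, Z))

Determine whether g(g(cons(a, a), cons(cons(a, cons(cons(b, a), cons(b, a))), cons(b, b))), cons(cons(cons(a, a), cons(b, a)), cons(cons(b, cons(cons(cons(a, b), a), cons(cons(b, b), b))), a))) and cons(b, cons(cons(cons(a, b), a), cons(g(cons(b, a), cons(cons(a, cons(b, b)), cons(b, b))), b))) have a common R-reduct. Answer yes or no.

Reduce t₁ = g(g(cons(a, a), cons(cons(a, cons(cons(b, a), cons(b, a))), cons(b, b))), cons(cons(cons(a, a), cons(b, a)), cons(cons(b, cons(cons(cons(a, b), a), cons(cons(b, b), b))), a))):
1. g(g(cons(a, a), cons(cons(a, cons(cons(b, a), cons(b, a))), cons(b, b))), cons(cons(cons(a, a), cons(b, a)), cons(cons(b, cons(cons(cons(a, b), a), cons(cons(b, b), b))), a)))  →  g(cons(cons(b, a), cons(b, a)), cons(cons(cons(a, a), cons(b, a)), cons(cons(b, cons(cons(cons(a, b), a), cons(cons(b, b), b))), a)))   [R3 at 1]
2. g(cons(cons(b, a), cons(b, a)), cons(cons(cons(a, a), cons(b, a)), cons(cons(b, cons(cons(cons(a, b), a), cons(cons(b, b), b))), a)))  →  cons(b, cons(cons(cons(a, b), a), cons(cons(b, b), b)))   [R5 at ε]

Reduce t₂ = cons(b, cons(cons(cons(a, b), a), cons(g(cons(b, a), cons(cons(a, cons(b, b)), cons(b, b))), b))):
1. cons(b, cons(cons(cons(a, b), a), cons(g(cons(b, a), cons(cons(a, cons(b, b)), cons(b, b))), b)))  →  cons(b, cons(cons(cons(a, b), a), cons(cons(b, b), b)))   [R3 at 2.2.1]

yes — NF(t₁) = cons(b, cons(cons(cons(a, b), a), cons(cons(b, b), b))), NF(t₂) = cons(b, cons(cons(cons(a, b), a), cons(cons(b, b), b)))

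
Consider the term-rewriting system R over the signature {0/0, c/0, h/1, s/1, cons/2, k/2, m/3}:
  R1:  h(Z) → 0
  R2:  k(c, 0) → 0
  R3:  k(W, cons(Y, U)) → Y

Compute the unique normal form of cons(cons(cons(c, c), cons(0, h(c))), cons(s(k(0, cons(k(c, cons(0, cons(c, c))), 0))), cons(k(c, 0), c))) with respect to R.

1. cons(cons(cons(c, c), cons(0, h(c))), cons(s(k(0, cons(k(c, cons(0, cons(c, c))), 0))), cons(k(c, 0), c)))  →  cons(cons(cons(c, c), cons(0, 0)), cons(s(k(0, cons(k(c, cons(0, cons(c, c))), 0))), cons(k(c, 0), c)))   [R1 at 1.2.2]
2. cons(cons(cons(c, c), cons(0, 0)), cons(s(k(0, cons(k(c, cons(0, cons(c, c))), 0))), cons(k(c, 0), c)))  →  cons(cons(cons(c, c), cons(0, 0)), cons(s(k(c, cons(0, cons(c, c)))), cons(k(c, 0), c)))   [R3 at 2.1.1]
3. cons(cons(cons(c, c), cons(0, 0)), cons(s(k(c, cons(0, cons(c, c)))), cons(k(c, 0), c)))  →  cons(cons(cons(c, c), cons(0, 0)), cons(s(0), cons(k(c, 0), c)))   [R3 at 2.1.1]
4. cons(cons(cons(c, c), cons(0, 0)), cons(s(0), cons(k(c, 0), c)))  →  cons(cons(cons(c, c), cons(0, 0)), cons(s(0), cons(0, c)))   [R2 at 2.2.1]

cons(cons(cons(c, c), cons(0, 0)), cons(s(0), cons(0, c)))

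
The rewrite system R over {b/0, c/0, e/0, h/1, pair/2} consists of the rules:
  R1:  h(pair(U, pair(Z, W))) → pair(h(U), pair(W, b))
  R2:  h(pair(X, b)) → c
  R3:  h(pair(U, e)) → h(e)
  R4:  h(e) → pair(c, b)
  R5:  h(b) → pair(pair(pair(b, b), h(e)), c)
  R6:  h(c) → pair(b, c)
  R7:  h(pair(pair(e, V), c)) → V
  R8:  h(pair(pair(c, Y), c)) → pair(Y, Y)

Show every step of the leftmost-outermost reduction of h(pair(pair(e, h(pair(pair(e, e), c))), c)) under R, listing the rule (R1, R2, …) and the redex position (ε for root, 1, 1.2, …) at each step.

1. h(pair(pair(e, h(pair(pair(e, e), c))), c))  →  h(pair(pair(e, e), c))   [R7 at ε]
2. h(pair(pair(e, e), c))  →  e   [R7 at ε]

e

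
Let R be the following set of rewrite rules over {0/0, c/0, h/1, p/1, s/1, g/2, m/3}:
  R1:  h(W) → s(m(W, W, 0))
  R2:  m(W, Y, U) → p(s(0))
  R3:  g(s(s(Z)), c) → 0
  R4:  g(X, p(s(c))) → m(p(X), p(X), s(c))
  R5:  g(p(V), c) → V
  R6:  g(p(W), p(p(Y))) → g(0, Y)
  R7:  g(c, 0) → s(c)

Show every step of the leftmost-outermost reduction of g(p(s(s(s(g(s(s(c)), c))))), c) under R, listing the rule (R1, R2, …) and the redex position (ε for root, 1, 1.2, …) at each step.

1. g(p(s(s(s(g(s(s(c)), c))))), c)  →  s(s(s(g(s(s(c)), c))))   [R5 at ε]
2. s(s(s(g(s(s(c)), c))))  →  s(s(s(0)))   [R3 at 1.1.1]

s(s(s(0)))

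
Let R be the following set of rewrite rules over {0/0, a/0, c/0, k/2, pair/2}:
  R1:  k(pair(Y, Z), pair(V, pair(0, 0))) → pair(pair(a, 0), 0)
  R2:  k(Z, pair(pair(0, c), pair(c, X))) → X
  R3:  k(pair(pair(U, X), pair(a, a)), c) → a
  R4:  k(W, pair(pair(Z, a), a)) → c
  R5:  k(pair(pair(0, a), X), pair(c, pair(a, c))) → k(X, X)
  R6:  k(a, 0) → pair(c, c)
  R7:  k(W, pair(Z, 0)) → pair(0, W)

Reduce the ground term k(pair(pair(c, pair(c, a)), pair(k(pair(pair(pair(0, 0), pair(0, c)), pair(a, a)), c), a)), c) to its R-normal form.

a

1. k(pair(pair(c, pair(c, a)), pair(k(pair(pair(pair(0, 0), pair(0, c)), pair(a, a)), c), a)), c)  →  k(pair(pair(c, pair(c, a)), pair(a, a)), c)   [R3 at 1.2.1]
2. k(pair(pair(c, pair(c, a)), pair(a, a)), c)  →  a   [R3 at ε]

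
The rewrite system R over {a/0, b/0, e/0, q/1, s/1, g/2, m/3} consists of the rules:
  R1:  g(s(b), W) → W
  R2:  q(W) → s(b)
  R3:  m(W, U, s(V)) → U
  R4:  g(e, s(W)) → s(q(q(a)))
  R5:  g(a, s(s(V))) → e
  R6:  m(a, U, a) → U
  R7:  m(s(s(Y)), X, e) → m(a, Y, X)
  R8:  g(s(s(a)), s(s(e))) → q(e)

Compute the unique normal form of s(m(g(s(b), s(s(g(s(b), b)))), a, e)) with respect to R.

1. s(m(g(s(b), s(s(g(s(b), b)))), a, e))  →  s(m(s(s(g(s(b), b))), a, e))   [R1 at 1.1]
2. s(m(s(s(g(s(b), b))), a, e))  →  s(m(a, g(s(b), b), a))   [R7 at 1]
3. s(m(a, g(s(b), b), a))  →  s(g(s(b), b))   [R6 at 1]
4. s(g(s(b), b))  →  s(b)   [R1 at 1]

s(b)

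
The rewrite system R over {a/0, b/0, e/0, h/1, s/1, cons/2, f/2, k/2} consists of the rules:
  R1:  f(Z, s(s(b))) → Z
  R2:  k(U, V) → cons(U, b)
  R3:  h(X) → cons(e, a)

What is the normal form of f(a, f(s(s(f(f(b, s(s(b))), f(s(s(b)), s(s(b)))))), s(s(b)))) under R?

1. f(a, f(s(s(f(f(b, s(s(b))), f(s(s(b)), s(s(b)))))), s(s(b))))  →  f(a, s(s(f(f(b, s(s(b))), f(s(s(b)), s(s(b)))))))   [R1 at 2]
2. f(a, s(s(f(f(b, s(s(b))), f(s(s(b)), s(s(b)))))))  →  f(a, s(s(f(b, f(s(s(b)), s(s(b)))))))   [R1 at 2.1.1.1]
3. f(a, s(s(f(b, f(s(s(b)), s(s(b)))))))  →  f(a, s(s(f(b, s(s(b))))))   [R1 at 2.1.1.2]
4. f(a, s(s(f(b, s(s(b))))))  →  f(a, s(s(b)))   [R1 at 2.1.1]
5. f(a, s(s(b)))  →  a   [R1 at ε]

a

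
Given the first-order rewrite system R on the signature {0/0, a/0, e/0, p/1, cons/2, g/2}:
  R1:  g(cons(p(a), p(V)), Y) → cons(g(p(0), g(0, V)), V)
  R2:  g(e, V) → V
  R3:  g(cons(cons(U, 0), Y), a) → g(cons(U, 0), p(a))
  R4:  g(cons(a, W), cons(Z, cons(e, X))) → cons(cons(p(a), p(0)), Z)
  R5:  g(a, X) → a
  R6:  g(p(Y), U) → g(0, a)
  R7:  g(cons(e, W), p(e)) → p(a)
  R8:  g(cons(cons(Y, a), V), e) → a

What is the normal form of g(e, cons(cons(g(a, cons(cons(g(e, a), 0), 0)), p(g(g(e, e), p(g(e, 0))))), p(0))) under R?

1. g(e, cons(cons(g(a, cons(cons(g(e, a), 0), 0)), p(g(g(e, e), p(g(e, 0))))), p(0)))  →  cons(cons(g(a, cons(cons(g(e, a), 0), 0)), p(g(g(e, e), p(g(e, 0))))), p(0))   [R2 at ε]
2. cons(cons(g(a, cons(cons(g(e, a), 0), 0)), p(g(g(e, e), p(g(e, 0))))), p(0))  →  cons(cons(a, p(g(g(e, e), p(g(e, 0))))), p(0))   [R5 at 1.1]
3. cons(cons(a, p(g(g(e, e), p(g(e, 0))))), p(0))  →  cons(cons(a, p(g(e, p(g(e, 0))))), p(0))   [R2 at 1.2.1.1]
4. cons(cons(a, p(g(e, p(g(e, 0))))), p(0))  →  cons(cons(a, p(p(g(e, 0)))), p(0))   [R2 at 1.2.1]
5. cons(cons(a, p(p(g(e, 0)))), p(0))  →  cons(cons(a, p(p(0))), p(0))   [R2 at 1.2.1.1]

cons(cons(a, p(p(0))), p(0))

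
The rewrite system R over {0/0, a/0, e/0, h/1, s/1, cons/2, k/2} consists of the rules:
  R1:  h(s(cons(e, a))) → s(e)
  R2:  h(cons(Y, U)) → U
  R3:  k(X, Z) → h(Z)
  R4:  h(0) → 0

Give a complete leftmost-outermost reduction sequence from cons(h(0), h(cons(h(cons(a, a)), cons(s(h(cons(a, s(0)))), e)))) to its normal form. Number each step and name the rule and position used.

1. cons(h(0), h(cons(h(cons(a, a)), cons(s(h(cons(a, s(0)))), e))))  →  cons(0, h(cons(h(cons(a, a)), cons(s(h(cons(a, s(0)))), e))))   [R4 at 1]
2. cons(0, h(cons(h(cons(a, a)), cons(s(h(cons(a, s(0)))), e))))  →  cons(0, cons(s(h(cons(a, s(0)))), e))   [R2 at 2]
3. cons(0, cons(s(h(cons(a, s(0)))), e))  →  cons(0, cons(s(s(0)), e))   [R2 at 2.1.1]

cons(0, cons(s(s(0)), e))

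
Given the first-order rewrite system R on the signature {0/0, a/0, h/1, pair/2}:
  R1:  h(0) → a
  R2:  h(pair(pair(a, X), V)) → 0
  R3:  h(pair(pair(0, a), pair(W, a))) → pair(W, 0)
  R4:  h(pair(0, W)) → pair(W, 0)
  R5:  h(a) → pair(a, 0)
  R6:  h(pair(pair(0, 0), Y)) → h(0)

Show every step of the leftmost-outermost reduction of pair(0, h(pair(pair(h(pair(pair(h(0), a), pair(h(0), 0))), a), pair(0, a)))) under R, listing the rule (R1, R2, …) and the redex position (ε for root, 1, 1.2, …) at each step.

pair(0, pair(0, 0))

1. pair(0, h(pair(pair(h(pair(pair(h(0), a), pair(h(0), 0))), a), pair(0, a))))  →  pair(0, h(pair(pair(h(pair(pair(a, a), pair(h(0), 0))), a), pair(0, a))))   [R1 at 2.1.1.1.1.1.1]
2. pair(0, h(pair(pair(h(pair(pair(a, a), pair(h(0), 0))), a), pair(0, a))))  →  pair(0, h(pair(pair(0, a), pair(0, a))))   [R2 at 2.1.1.1]
3. pair(0, h(pair(pair(0, a), pair(0, a))))  →  pair(0, pair(0, 0))   [R3 at 2]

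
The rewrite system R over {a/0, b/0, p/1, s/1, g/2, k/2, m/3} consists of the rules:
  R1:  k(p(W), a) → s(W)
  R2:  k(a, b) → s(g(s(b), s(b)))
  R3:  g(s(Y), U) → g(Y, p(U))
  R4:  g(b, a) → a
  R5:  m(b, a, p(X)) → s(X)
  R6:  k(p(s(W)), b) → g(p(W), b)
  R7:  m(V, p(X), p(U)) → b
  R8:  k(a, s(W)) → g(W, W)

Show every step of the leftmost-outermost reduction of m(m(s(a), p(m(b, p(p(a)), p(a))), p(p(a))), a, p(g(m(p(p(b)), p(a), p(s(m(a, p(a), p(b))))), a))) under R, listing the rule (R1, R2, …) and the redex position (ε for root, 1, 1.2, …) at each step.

1. m(m(s(a), p(m(b, p(p(a)), p(a))), p(p(a))), a, p(g(m(p(p(b)), p(a), p(s(m(a, p(a), p(b))))), a)))  →  m(b, a, p(g(m(p(p(b)), p(a), p(s(m(a, p(a), p(b))))), a)))   [R7 at 1]
2. m(b, a, p(g(m(p(p(b)), p(a), p(s(m(a, p(a), p(b))))), a)))  →  s(g(m(p(p(b)), p(a), p(s(m(a, p(a), p(b))))), a))   [R5 at ε]
3. s(g(m(p(p(b)), p(a), p(s(m(a, p(a), p(b))))), a))  →  s(g(b, a))   [R7 at 1.1]
4. s(g(b, a))  →  s(a)   [R4 at 1]

s(a)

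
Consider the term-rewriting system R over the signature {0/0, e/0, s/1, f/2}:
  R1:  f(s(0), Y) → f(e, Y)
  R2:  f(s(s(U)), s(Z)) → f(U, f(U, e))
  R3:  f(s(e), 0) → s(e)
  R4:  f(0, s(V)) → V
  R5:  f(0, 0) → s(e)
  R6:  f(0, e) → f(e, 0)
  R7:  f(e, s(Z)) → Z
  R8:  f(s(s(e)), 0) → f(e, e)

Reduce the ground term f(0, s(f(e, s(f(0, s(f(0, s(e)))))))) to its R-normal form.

e

1. f(0, s(f(e, s(f(0, s(f(0, s(e))))))))  →  f(e, s(f(0, s(f(0, s(e))))))   [R4 at ε]
2. f(e, s(f(0, s(f(0, s(e))))))  →  f(0, s(f(0, s(e))))   [R7 at ε]
3. f(0, s(f(0, s(e))))  →  f(0, s(e))   [R4 at ε]
4. f(0, s(e))  →  e   [R4 at ε]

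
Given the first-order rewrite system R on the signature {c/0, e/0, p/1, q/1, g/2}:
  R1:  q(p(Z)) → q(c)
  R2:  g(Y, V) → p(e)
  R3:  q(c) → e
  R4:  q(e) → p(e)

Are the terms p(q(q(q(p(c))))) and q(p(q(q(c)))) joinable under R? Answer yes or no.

no — NF(t₁) = p(e), NF(t₂) = e

Reduce t₁ = p(q(q(q(p(c))))):
1. p(q(q(q(p(c)))))  →  p(q(q(q(c))))   [R1 at 1.1.1]
2. p(q(q(q(c))))  →  p(q(q(e)))   [R3 at 1.1.1]
3. p(q(q(e)))  →  p(q(p(e)))   [R4 at 1.1]
4. p(q(p(e)))  →  p(q(c))   [R1 at 1]
5. p(q(c))  →  p(e)   [R3 at 1]

Reduce t₂ = q(p(q(q(c)))):
1. q(p(q(q(c))))  →  q(c)   [R1 at ε]
2. q(c)  →  e   [R3 at ε]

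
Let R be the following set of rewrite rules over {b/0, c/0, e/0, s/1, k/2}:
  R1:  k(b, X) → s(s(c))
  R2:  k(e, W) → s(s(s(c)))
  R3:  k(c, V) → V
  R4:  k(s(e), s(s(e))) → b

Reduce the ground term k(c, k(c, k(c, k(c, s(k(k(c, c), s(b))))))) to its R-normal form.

s(s(b))

1. k(c, k(c, k(c, k(c, s(k(k(c, c), s(b)))))))  →  k(c, k(c, k(c, s(k(k(c, c), s(b))))))   [R3 at ε]
2. k(c, k(c, k(c, s(k(k(c, c), s(b))))))  →  k(c, k(c, s(k(k(c, c), s(b)))))   [R3 at ε]
3. k(c, k(c, s(k(k(c, c), s(b)))))  →  k(c, s(k(k(c, c), s(b))))   [R3 at ε]
4. k(c, s(k(k(c, c), s(b))))  →  s(k(k(c, c), s(b)))   [R3 at ε]
5. s(k(k(c, c), s(b)))  →  s(k(c, s(b)))   [R3 at 1.1]
6. s(k(c, s(b)))  →  s(s(b))   [R3 at 1]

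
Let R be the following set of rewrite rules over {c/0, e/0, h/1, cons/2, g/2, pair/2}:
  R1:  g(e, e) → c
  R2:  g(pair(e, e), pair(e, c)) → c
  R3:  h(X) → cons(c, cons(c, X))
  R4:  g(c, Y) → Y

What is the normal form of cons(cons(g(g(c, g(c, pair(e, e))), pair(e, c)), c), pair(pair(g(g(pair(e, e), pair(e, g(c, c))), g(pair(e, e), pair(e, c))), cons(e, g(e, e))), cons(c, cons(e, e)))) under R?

cons(cons(c, c), pair(pair(c, cons(e, c)), cons(c, cons(e, e))))

1. cons(cons(g(g(c, g(c, pair(e, e))), pair(e, c)), c), pair(pair(g(g(pair(e, e), pair(e, g(c, c))), g(pair(e, e), pair(e, c))), cons(e, g(e, e))), cons(c, cons(e, e))))  →  cons(cons(g(g(c, pair(e, e)), pair(e, c)), c), pair(pair(g(g(pair(e, e), pair(e, g(c, c))), g(pair(e, e), pair(e, c))), cons(e, g(e, e))), cons(c, cons(e, e))))   [R4 at 1.1.1]
2. cons(cons(g(g(c, pair(e, e)), pair(e, c)), c), pair(pair(g(g(pair(e, e), pair(e, g(c, c))), g(pair(e, e), pair(e, c))), cons(e, g(e, e))), cons(c, cons(e, e))))  →  cons(cons(g(pair(e, e), pair(e, c)), c), pair(pair(g(g(pair(e, e), pair(e, g(c, c))), g(pair(e, e), pair(e, c))), cons(e, g(e, e))), cons(c, cons(e, e))))   [R4 at 1.1.1]
3. cons(cons(g(pair(e, e), pair(e, c)), c), pair(pair(g(g(pair(e, e), pair(e, g(c, c))), g(pair(e, e), pair(e, c))), cons(e, g(e, e))), cons(c, cons(e, e))))  →  cons(cons(c, c), pair(pair(g(g(pair(e, e), pair(e, g(c, c))), g(pair(e, e), pair(e, c))), cons(e, g(e, e))), cons(c, cons(e, e))))   [R2 at 1.1]
4. cons(cons(c, c), pair(pair(g(g(pair(e, e), pair(e, g(c, c))), g(pair(e, e), pair(e, c))), cons(e, g(e, e))), cons(c, cons(e, e))))  →  cons(cons(c, c), pair(pair(g(g(pair(e, e), pair(e, c)), g(pair(e, e), pair(e, c))), cons(e, g(e, e))), cons(c, cons(e, e))))   [R4 at 2.1.1.1.2.2]
5. cons(cons(c, c), pair(pair(g(g(pair(e, e), pair(e, c)), g(pair(e, e), pair(e, c))), cons(e, g(e, e))), cons(c, cons(e, e))))  →  cons(cons(c, c), pair(pair(g(c, g(pair(e, e), pair(e, c))), cons(e, g(e, e))), cons(c, cons(e, e))))   [R2 at 2.1.1.1]
6. cons(cons(c, c), pair(pair(g(c, g(pair(e, e), pair(e, c))), cons(e, g(e, e))), cons(c, cons(e, e))))  →  cons(cons(c, c), pair(pair(g(pair(e, e), pair(e, c)), cons(e, g(e, e))), cons(c, cons(e, e))))   [R4 at 2.1.1]
7. cons(cons(c, c), pair(pair(g(pair(e, e), pair(e, c)), cons(e, g(e, e))), cons(c, cons(e, e))))  →  cons(cons(c, c), pair(pair(c, cons(e, g(e, e))), cons(c, cons(e, e))))   [R2 at 2.1.1]
8. cons(cons(c, c), pair(pair(c, cons(e, g(e, e))), cons(c, cons(e, e))))  →  cons(cons(c, c), pair(pair(c, cons(e, c)), cons(c, cons(e, e))))   [R1 at 2.1.2.2]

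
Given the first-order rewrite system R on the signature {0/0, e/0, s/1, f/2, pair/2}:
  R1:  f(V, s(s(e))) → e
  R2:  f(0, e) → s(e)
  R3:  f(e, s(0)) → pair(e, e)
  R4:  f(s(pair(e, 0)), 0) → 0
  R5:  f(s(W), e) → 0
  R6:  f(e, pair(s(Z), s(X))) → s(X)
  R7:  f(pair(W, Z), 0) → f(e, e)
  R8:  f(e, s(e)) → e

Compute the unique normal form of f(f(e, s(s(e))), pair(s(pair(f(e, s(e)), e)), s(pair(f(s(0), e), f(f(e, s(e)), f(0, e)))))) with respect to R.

s(pair(0, e))

1. f(f(e, s(s(e))), pair(s(pair(f(e, s(e)), e)), s(pair(f(s(0), e), f(f(e, s(e)), f(0, e))))))  →  f(e, pair(s(pair(f(e, s(e)), e)), s(pair(f(s(0), e), f(f(e, s(e)), f(0, e))))))   [R1 at 1]
2. f(e, pair(s(pair(f(e, s(e)), e)), s(pair(f(s(0), e), f(f(e, s(e)), f(0, e))))))  →  s(pair(f(s(0), e), f(f(e, s(e)), f(0, e))))   [R6 at ε]
3. s(pair(f(s(0), e), f(f(e, s(e)), f(0, e))))  →  s(pair(0, f(f(e, s(e)), f(0, e))))   [R5 at 1.1]
4. s(pair(0, f(f(e, s(e)), f(0, e))))  →  s(pair(0, f(e, f(0, e))))   [R8 at 1.2.1]
5. s(pair(0, f(e, f(0, e))))  →  s(pair(0, f(e, s(e))))   [R2 at 1.2.2]
6. s(pair(0, f(e, s(e))))  →  s(pair(0, e))   [R8 at 1.2]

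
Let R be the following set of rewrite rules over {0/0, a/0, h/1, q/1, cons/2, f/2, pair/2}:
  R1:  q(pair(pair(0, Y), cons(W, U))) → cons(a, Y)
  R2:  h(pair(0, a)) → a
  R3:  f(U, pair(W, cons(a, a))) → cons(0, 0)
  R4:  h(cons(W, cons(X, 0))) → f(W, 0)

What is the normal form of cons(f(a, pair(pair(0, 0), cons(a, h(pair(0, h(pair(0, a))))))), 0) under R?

1. cons(f(a, pair(pair(0, 0), cons(a, h(pair(0, h(pair(0, a))))))), 0)  →  cons(f(a, pair(pair(0, 0), cons(a, h(pair(0, a))))), 0)   [R2 at 1.2.2.2.1.2]
2. cons(f(a, pair(pair(0, 0), cons(a, h(pair(0, a))))), 0)  →  cons(f(a, pair(pair(0, 0), cons(a, a))), 0)   [R2 at 1.2.2.2]
3. cons(f(a, pair(pair(0, 0), cons(a, a))), 0)  →  cons(cons(0, 0), 0)   [R3 at 1]

cons(cons(0, 0), 0)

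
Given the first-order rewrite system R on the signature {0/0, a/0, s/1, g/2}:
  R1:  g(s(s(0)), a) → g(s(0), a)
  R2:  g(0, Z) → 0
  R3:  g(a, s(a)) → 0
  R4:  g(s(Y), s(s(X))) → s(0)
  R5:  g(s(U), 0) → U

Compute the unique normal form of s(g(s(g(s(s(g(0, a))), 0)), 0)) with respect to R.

s(s(0))

1. s(g(s(g(s(s(g(0, a))), 0)), 0))  →  s(g(s(s(g(0, a))), 0))   [R5 at 1]
2. s(g(s(s(g(0, a))), 0))  →  s(s(g(0, a)))   [R5 at 1]
3. s(s(g(0, a)))  →  s(s(0))   [R2 at 1.1]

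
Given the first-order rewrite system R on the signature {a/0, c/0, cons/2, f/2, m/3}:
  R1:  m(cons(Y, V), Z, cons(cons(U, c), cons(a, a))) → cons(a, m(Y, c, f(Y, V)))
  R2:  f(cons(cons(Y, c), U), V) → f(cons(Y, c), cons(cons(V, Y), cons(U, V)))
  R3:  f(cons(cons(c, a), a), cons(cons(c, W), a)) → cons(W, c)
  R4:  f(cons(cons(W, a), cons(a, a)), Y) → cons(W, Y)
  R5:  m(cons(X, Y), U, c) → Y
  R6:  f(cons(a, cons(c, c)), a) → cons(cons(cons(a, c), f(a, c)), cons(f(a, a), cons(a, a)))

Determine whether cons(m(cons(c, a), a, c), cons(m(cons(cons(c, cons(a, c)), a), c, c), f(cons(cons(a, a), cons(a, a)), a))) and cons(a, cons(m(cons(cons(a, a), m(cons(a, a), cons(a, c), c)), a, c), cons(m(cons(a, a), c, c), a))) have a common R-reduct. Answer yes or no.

yes — NF(t₁) = cons(a, cons(a, cons(a, a))), NF(t₂) = cons(a, cons(a, cons(a, a)))

Reduce t₁ = cons(m(cons(c, a), a, c), cons(m(cons(cons(c, cons(a, c)), a), c, c), f(cons(cons(a, a), cons(a, a)), a))):
1. cons(m(cons(c, a), a, c), cons(m(cons(cons(c, cons(a, c)), a), c, c), f(cons(cons(a, a), cons(a, a)), a)))  →  cons(a, cons(m(cons(cons(c, cons(a, c)), a), c, c), f(cons(cons(a, a), cons(a, a)), a)))   [R5 at 1]
2. cons(a, cons(m(cons(cons(c, cons(a, c)), a), c, c), f(cons(cons(a, a), cons(a, a)), a)))  →  cons(a, cons(a, f(cons(cons(a, a), cons(a, a)), a)))   [R5 at 2.1]
3. cons(a, cons(a, f(cons(cons(a, a), cons(a, a)), a)))  →  cons(a, cons(a, cons(a, a)))   [R4 at 2.2]

Reduce t₂ = cons(a, cons(m(cons(cons(a, a), m(cons(a, a), cons(a, c), c)), a, c), cons(m(cons(a, a), c, c), a))):
1. cons(a, cons(m(cons(cons(a, a), m(cons(a, a), cons(a, c), c)), a, c), cons(m(cons(a, a), c, c), a)))  →  cons(a, cons(m(cons(a, a), cons(a, c), c), cons(m(cons(a, a), c, c), a)))   [R5 at 2.1]
2. cons(a, cons(m(cons(a, a), cons(a, c), c), cons(m(cons(a, a), c, c), a)))  →  cons(a, cons(a, cons(m(cons(a, a), c, c), a)))   [R5 at 2.1]
3. cons(a, cons(a, cons(m(cons(a, a), c, c), a)))  →  cons(a, cons(a, cons(a, a)))   [R5 at 2.2.1]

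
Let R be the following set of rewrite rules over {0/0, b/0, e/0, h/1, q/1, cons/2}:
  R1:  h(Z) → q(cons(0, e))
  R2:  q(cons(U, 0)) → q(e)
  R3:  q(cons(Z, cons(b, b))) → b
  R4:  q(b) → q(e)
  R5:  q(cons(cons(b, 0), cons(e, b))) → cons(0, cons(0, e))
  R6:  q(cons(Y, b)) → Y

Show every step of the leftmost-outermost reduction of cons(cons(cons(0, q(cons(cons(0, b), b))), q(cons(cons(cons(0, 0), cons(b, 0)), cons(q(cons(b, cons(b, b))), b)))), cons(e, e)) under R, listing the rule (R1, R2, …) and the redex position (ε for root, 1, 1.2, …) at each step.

1. cons(cons(cons(0, q(cons(cons(0, b), b))), q(cons(cons(cons(0, 0), cons(b, 0)), cons(q(cons(b, cons(b, b))), b)))), cons(e, e))  →  cons(cons(cons(0, cons(0, b)), q(cons(cons(cons(0, 0), cons(b, 0)), cons(q(cons(b, cons(b, b))), b)))), cons(e, e))   [R6 at 1.1.2]
2. cons(cons(cons(0, cons(0, b)), q(cons(cons(cons(0, 0), cons(b, 0)), cons(q(cons(b, cons(b, b))), b)))), cons(e, e))  →  cons(cons(cons(0, cons(0, b)), q(cons(cons(cons(0, 0), cons(b, 0)), cons(b, b)))), cons(e, e))   [R3 at 1.2.1.2.1]
3. cons(cons(cons(0, cons(0, b)), q(cons(cons(cons(0, 0), cons(b, 0)), cons(b, b)))), cons(e, e))  →  cons(cons(cons(0, cons(0, b)), b), cons(e, e))   [R3 at 1.2]

cons(cons(cons(0, cons(0, b)), b), cons(e, e))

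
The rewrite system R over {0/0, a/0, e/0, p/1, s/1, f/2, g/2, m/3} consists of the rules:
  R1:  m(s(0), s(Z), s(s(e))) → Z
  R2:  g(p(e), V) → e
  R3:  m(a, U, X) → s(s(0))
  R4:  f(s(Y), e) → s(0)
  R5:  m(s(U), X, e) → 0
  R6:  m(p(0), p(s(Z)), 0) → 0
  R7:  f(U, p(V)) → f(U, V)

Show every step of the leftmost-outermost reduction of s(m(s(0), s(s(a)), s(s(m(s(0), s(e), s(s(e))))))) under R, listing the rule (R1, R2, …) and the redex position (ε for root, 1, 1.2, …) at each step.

1. s(m(s(0), s(s(a)), s(s(m(s(0), s(e), s(s(e)))))))  →  s(m(s(0), s(s(a)), s(s(e))))   [R1 at 1.3.1.1]
2. s(m(s(0), s(s(a)), s(s(e))))  →  s(s(a))   [R1 at 1]

s(s(a))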